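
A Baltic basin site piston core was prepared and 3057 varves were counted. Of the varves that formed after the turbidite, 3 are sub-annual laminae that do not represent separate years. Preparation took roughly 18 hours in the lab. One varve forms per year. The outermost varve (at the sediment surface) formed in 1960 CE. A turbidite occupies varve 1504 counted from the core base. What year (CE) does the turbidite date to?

410 CE

3057 − 1504 = 1553 varves lie beyond the turbidite toward the sediment surface.
Excluding 3 false varves: 1553 − 3 = 1550.
Counting back 1550 years from 1960 CE places the turbidite in 1960 − 1550 = 410 CE.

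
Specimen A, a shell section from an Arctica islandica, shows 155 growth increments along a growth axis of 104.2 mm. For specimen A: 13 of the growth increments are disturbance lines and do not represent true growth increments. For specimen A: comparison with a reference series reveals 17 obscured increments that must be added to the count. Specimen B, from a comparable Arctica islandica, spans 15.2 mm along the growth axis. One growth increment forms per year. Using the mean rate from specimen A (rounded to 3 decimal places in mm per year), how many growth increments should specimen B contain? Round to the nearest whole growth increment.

23 growth increments

Specimen A: true growth increment count = 155 − 13 + 17 = 159.
A: Extension rate ≈ 104.2 / 159 = 0.655 mm per year.
For B, 15.2 / 0.655 = 23.21 years ≈ 23 growth increments.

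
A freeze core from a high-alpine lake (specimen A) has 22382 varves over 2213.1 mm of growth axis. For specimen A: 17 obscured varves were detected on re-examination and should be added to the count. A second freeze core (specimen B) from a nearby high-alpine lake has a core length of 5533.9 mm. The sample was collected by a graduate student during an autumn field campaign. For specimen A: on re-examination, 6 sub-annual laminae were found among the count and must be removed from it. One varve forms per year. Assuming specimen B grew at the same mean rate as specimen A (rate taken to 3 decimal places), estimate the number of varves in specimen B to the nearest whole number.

Specimen A: adjusted count: 22382 − 6 + 17 = 22393 varves.
A: Mean rate = 2213.1 mm / 22393 years ≈ 0.099 mm/year.
B spans 5533.9 / 0.099 = 55897.98 years ≈ 55898 varves.

55898 varves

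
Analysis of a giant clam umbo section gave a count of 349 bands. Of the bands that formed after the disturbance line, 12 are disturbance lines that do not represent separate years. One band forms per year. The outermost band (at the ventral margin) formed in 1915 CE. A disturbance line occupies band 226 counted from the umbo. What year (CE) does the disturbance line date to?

1804 CE

The disturbance line sits at band 226 from the umbo, so 349 − 226 = 123 bands formed after it.
Removing the 12 false bands leaves 123 − 12 = 111 true bands beyond the disturbance line.
Counting back 111 years from 1915 CE places the disturbance line in 1915 − 111 = 1804 CE.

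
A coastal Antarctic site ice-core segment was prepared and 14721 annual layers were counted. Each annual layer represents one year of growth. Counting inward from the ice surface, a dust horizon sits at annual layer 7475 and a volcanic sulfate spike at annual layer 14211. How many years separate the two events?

Separation: 14211 − 7475 = 6736 annual layers.
One annual layer per year makes the interval 6736 years.

6736 years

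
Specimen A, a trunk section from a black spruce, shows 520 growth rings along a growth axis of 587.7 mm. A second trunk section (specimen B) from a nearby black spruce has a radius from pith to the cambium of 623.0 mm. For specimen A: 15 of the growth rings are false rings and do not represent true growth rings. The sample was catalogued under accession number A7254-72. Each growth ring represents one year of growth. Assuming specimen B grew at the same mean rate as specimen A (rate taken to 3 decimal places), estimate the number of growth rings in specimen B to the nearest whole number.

Specimen A: adjusted count: 520 − 15 = 505 growth rings.
A: Extension rate ≈ 587.7 / 505 = 1.164 mm/yr.
For B, 623.0 / 1.164 = 535.22 years ≈ 535 growth rings.

535 growth rings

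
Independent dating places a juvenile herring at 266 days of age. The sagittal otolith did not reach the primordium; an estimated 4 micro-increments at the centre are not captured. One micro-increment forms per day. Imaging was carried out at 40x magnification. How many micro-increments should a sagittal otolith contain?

Expected micro-increments over 266 days: 266.
266 − 4 missed = 262 micro-increments expected in the prepared section.

262 micro-increments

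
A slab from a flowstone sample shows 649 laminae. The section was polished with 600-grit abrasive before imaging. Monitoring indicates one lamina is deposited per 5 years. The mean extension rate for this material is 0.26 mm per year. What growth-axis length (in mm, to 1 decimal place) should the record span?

843.7 mm

At 5 years per lamina, 649 × 5 = 3245 years.
Predicted length = 0.26 mm/year × 3245 years = 843.7 mm.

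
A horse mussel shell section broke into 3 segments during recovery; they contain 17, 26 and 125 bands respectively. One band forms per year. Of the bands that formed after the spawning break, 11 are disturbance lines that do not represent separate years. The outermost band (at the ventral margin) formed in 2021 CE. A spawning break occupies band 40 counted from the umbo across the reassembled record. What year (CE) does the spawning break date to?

1904 CE

Total bands = 17 + 26 + 125 = 168.
168 − 40 = 128 bands lie beyond the spawning break toward the ventral margin.
Removing the 11 false bands leaves 128 − 11 = 117 true bands beyond the spawning break.
2021 − 117 = 1904 CE.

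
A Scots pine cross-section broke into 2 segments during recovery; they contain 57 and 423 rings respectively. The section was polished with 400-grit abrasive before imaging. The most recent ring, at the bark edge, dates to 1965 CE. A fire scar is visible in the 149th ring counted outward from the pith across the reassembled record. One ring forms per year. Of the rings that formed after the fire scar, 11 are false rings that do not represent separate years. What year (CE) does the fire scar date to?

1645 CE

Total rings = 57 + 423 = 480.
Between ring 149 and the bark edge there are 480 − 149 = 331 rings.
Removing the 11 false rings leaves 331 − 11 = 320 true rings beyond the fire scar.
Counting back 320 years from 1965 CE places the fire scar in 1965 − 320 = 1645 CE.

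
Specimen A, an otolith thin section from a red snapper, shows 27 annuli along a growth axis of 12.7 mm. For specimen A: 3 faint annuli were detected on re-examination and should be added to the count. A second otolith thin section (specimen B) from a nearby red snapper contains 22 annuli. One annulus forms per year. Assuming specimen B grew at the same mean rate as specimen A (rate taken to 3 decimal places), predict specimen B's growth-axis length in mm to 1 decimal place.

Specimen A: true annulus count = 27 + 3 = 30.
A: Mean rate = 12.7 mm / 30 years ≈ 0.423 mm/yr.
For B, 0.423 mm/year × 22 years = 9.3 mm.

9.3 mm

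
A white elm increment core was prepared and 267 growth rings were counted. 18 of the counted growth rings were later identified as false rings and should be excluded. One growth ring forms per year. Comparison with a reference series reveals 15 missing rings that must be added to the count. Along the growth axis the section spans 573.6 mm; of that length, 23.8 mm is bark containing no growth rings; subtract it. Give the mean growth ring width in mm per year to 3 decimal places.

True growth ring count = 267 − 18 + 15 = 264.
The growth record spans 573.6 − 23.8 = 549.8 mm.
549.8 mm over 264 years gives 549.8 / 264 ≈ 2.083 mm per year.

2.083 mm per year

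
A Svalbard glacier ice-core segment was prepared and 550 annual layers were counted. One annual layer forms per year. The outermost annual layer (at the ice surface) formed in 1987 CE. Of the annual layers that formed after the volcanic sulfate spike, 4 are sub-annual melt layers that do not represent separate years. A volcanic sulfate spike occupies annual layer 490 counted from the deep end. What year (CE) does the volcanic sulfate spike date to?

1931 CE

The volcanic sulfate spike sits at annual layer 490 from the deep end, so 550 − 490 = 60 annual layers formed after it.
60 − 4 false = 56 true annual layers after the volcanic sulfate spike.
1987 − 56 = 1931 CE.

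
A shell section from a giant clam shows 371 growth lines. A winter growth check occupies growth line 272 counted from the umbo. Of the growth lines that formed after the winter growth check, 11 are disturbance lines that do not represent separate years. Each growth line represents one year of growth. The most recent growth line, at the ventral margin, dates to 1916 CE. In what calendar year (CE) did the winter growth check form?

The winter growth check sits at growth line 272 from the umbo, so 371 − 272 = 99 growth lines formed after it.
Excluding 11 false growth lines: 99 − 11 = 88.
The growth line at the ventral margin is 1916 CE, so the winter growth check dates to 1916 − 88 = 1828 CE.

1828 CE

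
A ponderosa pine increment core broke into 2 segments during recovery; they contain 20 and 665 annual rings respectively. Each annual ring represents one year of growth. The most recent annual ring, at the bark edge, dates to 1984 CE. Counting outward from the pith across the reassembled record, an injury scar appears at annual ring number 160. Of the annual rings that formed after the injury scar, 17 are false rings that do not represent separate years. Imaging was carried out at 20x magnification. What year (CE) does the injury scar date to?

1476 CE

Total annual rings = 20 + 665 = 685.
685 − 160 = 525 annual rings lie beyond the injury scar toward the bark edge.
Excluding 17 false annual rings: 525 − 17 = 508.
The annual ring at the bark edge is 1984 CE, so the injury scar dates to 1984 − 508 = 1476 CE.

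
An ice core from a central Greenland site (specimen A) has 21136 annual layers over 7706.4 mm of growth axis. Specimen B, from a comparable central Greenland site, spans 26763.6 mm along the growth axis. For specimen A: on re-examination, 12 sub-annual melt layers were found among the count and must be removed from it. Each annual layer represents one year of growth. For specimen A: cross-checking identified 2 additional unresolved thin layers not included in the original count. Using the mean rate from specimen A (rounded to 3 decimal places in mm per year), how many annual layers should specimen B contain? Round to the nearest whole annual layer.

Specimen A: adjusted count: 21136 − 12 + 2 = 21126 annual layers.
A: Mean rate = 7706.4 mm / 21126 years ≈ 0.365 mm/yr.
B spans 26763.6 / 0.365 = 73324.93 years ≈ 73325 annual layers.

73325 annual layers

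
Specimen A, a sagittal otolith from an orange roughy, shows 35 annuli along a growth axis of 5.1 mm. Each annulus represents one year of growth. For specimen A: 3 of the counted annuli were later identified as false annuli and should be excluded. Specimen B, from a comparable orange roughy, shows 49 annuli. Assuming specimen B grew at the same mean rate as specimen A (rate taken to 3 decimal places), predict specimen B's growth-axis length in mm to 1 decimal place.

Specimen A: adjusted count: 35 − 3 = 32 annuli.
A: 5.1 mm over 32 years gives 5.1 / 32 ≈ 0.159 mm per year.
For B, 0.159 mm/year × 49 years = 7.8 mm.

7.8 mm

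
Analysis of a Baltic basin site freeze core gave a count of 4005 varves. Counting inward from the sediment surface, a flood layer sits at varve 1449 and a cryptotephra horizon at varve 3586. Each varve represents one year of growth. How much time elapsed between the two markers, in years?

2137 years

Separation: 3586 − 1449 = 2137 varves.
That is 2137 years at one varve per year.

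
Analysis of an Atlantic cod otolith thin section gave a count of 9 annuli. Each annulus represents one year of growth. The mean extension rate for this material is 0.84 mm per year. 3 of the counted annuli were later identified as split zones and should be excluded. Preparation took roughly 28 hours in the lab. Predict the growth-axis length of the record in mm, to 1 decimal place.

5.0 mm

Correcting the raw count gives 9 − 3 = 6 true annuli.
Predicted length = 0.84 mm/year × 6 years = 5.0 mm.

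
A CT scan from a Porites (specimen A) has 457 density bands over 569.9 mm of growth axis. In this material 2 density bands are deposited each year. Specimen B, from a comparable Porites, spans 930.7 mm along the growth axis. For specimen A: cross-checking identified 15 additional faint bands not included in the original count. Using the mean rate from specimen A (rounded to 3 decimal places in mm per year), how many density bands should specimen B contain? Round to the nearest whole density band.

Specimen A: after corrections the count is 457 + 15 = 472 density bands.
Specimen A: with 2 density bands per year, 472 / 2 = 236 years.
A: Extension rate ≈ 569.9 / 236 = 2.415 mm/yr.
B spans 930.7 / 2.415 = 385.38 years; at 2 density bands per year that is 385.38 × 2 ≈ 771 density bands.

771 density bands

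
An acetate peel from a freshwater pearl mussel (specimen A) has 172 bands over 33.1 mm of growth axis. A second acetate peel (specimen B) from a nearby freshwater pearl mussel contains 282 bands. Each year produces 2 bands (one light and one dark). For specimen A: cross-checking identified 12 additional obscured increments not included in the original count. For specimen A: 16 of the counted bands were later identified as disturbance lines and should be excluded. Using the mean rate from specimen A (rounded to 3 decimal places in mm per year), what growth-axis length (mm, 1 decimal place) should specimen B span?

Specimen A: adjusted count: 172 − 16 + 12 = 168 bands.
Specimen A: dividing by 2 bands per year: 168 / 2 = 84 years.
A: Extension rate ≈ 33.1 / 84 = 0.394 mm/year.
Specimen B: dividing by 2 bands per year: 282 / 2 = 141 years. For B, 0.394 mm/year × 141 years = 55.6 mm.

55.6 mm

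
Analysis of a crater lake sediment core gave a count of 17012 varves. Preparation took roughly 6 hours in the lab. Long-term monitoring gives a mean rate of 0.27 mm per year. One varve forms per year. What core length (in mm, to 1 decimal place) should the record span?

4593.2 mm

The record spans 17012 years at 0.27 mm per year.
Predicted length = 0.27 mm/year × 17012 years = 4593.2 mm.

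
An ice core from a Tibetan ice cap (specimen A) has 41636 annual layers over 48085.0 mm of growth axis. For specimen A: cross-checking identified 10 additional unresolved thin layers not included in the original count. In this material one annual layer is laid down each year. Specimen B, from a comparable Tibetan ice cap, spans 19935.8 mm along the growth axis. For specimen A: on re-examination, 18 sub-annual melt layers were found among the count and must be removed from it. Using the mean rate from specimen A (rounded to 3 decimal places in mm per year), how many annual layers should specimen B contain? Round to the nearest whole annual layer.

Specimen A: correcting the raw count gives 41636 − 18 + 10 = 41628 true annual layers.
A: Extension rate ≈ 48085.0 / 41628 = 1.155 mm/yr.
B spans 19935.8 / 1.155 = 17260.43 years ≈ 17260 annual layers.

17260 annual layers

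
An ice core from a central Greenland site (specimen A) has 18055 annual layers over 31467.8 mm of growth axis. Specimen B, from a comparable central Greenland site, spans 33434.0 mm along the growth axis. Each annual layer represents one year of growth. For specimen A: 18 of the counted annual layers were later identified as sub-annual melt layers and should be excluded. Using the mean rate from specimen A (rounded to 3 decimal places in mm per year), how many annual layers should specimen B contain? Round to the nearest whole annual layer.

19160 annual layers

Specimen A: correcting the raw count gives 18055 − 18 = 18037 true annual layers.
A: Mean rate = 31467.8 mm / 18037 years ≈ 1.745 mm/year.
Specimen B: 33434.0 mm / 1.745 mm per year = 19159.89 years ≈ 19160 annual layers.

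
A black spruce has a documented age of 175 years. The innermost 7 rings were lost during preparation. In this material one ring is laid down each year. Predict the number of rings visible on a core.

At one ring per year, 175 years correspond to 175 rings.
175 − 7 missed = 168 rings expected in the prepared section.

168 rings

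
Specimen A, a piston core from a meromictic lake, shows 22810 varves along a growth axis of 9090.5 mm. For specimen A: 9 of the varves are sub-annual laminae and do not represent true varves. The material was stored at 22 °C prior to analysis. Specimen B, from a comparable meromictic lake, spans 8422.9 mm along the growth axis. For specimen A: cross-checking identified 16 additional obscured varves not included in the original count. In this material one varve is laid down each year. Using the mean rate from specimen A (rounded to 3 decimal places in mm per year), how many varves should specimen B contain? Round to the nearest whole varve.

Specimen A: correcting the raw count gives 22810 − 9 + 16 = 22817 true varves.
A: 9090.5 mm over 22817 years gives 9090.5 / 22817 ≈ 0.398 mm/yr.
Specimen B: 8422.9 mm / 0.398 mm per year = 21163.07 years ≈ 21163 varves.

21163 varves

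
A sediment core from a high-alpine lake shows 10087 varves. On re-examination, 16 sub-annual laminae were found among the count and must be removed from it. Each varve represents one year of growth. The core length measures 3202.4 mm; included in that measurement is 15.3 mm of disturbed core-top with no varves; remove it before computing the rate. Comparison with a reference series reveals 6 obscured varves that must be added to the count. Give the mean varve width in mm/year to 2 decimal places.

After corrections the count is 10087 − 16 + 6 = 10077 varves.
Net length = 3202.4 − 15.3 = 3187.1 mm.
Mean rate = 3187.1 mm / 10077 years ≈ 0.32 mm/year.

0.32 mm/year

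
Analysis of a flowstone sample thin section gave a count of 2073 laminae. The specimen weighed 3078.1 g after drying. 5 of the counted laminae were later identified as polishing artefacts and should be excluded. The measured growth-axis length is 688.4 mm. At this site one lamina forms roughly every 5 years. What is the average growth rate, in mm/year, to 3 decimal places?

0.067 mm/year

After corrections the count is 2073 − 5 = 2068 laminae.
2068 laminae at 5 years each span 2068 × 5 = 10340 years.
688.4 mm over 10340 years gives 688.4 / 10340 ≈ 0.067 mm/year.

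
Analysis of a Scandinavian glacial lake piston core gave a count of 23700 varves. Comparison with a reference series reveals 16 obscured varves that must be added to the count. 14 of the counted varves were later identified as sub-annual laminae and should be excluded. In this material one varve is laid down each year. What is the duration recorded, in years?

23702 yr

Adjusted count: 23700 − 14 + 16 = 23702 varves.
At one varve per year, that is 23702 years.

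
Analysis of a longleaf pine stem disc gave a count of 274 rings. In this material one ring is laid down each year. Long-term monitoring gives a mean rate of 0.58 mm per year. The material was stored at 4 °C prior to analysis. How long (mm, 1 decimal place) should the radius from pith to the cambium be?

158.9 mm

The record spans 274 years at 0.58 mm per year.
Predicted length = 0.58 mm/year × 274 years = 158.9 mm.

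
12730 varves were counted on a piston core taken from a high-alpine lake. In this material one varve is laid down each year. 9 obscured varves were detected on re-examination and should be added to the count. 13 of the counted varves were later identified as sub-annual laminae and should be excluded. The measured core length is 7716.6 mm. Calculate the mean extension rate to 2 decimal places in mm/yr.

Correcting the raw count gives 12730 − 13 + 9 = 12726 true varves.
Extension rate ≈ 7716.6 / 12726 = 0.61 mm/yr.

0.61 mm/yr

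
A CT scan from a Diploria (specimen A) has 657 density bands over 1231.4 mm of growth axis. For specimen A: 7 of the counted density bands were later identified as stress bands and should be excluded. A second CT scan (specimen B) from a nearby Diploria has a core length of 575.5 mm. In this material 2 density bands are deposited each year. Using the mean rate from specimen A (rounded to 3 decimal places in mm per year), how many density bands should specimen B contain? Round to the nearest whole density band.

304 density bands

Specimen A: adjusted count: 657 − 7 = 650 density bands.
Specimen A: with 2 density bands per year, 650 / 2 = 325 years.
A: Extension rate ≈ 1231.4 / 325 = 3.789 mm/year.
For B, 575.5 / 3.789 = 151.89 years; at 2 density bands per year that is 151.89 × 2 ≈ 304 density bands.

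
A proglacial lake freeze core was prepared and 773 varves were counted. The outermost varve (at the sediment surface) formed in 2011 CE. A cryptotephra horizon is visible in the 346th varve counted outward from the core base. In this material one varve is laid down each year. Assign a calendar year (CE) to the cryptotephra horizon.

The cryptotephra horizon sits at varve 346 from the core base, so 773 − 346 = 427 varves formed after it.
Counting back 427 years from 2011 CE places the cryptotephra horizon in 2011 − 427 = 1584 CE.

1584 CE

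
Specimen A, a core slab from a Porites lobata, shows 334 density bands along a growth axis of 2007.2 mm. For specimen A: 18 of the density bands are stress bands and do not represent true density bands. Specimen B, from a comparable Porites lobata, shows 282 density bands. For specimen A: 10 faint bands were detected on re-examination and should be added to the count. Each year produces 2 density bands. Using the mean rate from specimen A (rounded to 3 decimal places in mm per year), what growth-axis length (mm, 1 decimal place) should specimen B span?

1736.3 mm

Specimen A: adjusted count: 334 − 18 + 10 = 326 density bands.
Specimen A: 326 density bands at 2 per year is 326 / 2 = 163 years.
A: Mean rate = 2007.2 mm / 163 years ≈ 12.314 mm/yr.
Specimen B: dividing by 2 density bands per year: 282 / 2 = 141 years. B's length ≈ 12.314 × 141 = 1736.3 mm.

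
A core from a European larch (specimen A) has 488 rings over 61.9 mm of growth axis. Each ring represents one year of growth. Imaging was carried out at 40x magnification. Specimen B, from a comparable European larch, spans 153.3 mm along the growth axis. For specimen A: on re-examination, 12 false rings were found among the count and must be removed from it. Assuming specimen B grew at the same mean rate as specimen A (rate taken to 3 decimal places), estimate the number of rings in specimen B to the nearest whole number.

1179 rings

Specimen A: adjusted count: 488 − 12 = 476 rings.
A: Extension rate ≈ 61.9 / 476 = 0.130 mm/yr.
Specimen B: 153.3 mm / 0.130 mm per year = 1179.23 years ≈ 1179 rings.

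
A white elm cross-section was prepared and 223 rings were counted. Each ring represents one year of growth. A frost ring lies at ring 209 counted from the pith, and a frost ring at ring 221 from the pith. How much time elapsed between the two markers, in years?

Separation: 221 − 209 = 12 rings.
At one ring per year, 12 years elapsed between them.

12 years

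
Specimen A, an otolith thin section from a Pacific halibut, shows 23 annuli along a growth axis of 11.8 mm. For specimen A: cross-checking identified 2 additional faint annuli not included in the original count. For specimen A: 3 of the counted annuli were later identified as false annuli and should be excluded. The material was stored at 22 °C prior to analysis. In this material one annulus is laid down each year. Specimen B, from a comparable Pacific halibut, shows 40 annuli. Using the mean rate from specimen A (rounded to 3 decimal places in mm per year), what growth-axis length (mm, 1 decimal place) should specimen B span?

Specimen A: true annulus count = 23 − 3 + 2 = 22.
A: 11.8 mm over 22 years gives 11.8 / 22 ≈ 0.536 mm/year.
B's length ≈ 0.536 × 40 = 21.4 mm.

21.4 mm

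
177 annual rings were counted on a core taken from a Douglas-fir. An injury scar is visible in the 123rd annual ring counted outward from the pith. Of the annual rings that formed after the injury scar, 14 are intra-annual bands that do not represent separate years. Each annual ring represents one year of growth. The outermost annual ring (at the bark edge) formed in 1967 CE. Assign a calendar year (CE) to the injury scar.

Between annual ring 123 and the bark edge there are 177 − 123 = 54 annual rings.
54 − 14 false = 40 true annual rings after the injury scar.
Counting back 40 years from 1967 CE places the injury scar in 1967 − 40 = 1927 CE.

1927 CE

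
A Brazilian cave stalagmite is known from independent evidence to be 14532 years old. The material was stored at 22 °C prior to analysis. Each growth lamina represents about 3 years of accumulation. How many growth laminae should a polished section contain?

One growth lamina every 3 years means 14532 / 3 = 4844 growth laminae.
So 4844 growth laminae should be present.

4844 growth laminae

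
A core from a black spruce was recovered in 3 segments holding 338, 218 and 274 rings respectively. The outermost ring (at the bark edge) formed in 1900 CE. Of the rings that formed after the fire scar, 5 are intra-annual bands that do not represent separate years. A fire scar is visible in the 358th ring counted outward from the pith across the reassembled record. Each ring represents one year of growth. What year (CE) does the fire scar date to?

Total rings = 338 + 218 + 274 = 830.
The fire scar sits at ring 358 from the pith, so 830 − 358 = 472 rings formed after it.
472 − 5 false = 467 true rings after the fire scar.
The ring at the bark edge is 1900 CE, so the fire scar dates to 1900 − 467 = 1433 CE.

1433 CE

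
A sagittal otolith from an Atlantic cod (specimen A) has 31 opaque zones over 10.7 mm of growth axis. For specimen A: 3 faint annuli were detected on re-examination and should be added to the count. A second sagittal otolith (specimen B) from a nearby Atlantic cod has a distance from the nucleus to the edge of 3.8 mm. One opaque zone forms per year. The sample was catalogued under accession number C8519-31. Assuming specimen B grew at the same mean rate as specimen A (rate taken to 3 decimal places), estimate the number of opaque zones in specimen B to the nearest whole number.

Specimen A: after corrections the count is 31 + 3 = 34 opaque zones.
A: Mean rate = 10.7 mm / 34 years ≈ 0.315 mm/yr.
B spans 3.8 / 0.315 = 12.06 years ≈ 12 opaque zones.

12 opaque zones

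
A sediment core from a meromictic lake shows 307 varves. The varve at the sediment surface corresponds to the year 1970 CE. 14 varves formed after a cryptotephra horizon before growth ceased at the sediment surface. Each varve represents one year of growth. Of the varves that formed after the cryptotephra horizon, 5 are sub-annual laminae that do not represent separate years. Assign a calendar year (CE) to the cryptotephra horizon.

1961 CE

14 varves post-date the cryptotephra horizon.
Excluding 5 false varves: 14 − 5 = 9.
The varve at the sediment surface is 1970 CE, so the cryptotephra horizon dates to 1970 − 9 = 1961 CE.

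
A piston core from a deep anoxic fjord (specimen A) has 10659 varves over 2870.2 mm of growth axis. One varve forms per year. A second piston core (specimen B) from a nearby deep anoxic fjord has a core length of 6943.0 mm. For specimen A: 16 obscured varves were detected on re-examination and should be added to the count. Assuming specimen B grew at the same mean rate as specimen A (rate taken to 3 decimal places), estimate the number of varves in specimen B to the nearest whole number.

Specimen A: true varve count = 10659 + 16 = 10675.
A: 2870.2 mm over 10675 years gives 2870.2 / 10675 ≈ 0.269 mm/year.
Specimen B: 6943.0 mm / 0.269 mm per year = 25810.41 years ≈ 25810 varves.

25810 varves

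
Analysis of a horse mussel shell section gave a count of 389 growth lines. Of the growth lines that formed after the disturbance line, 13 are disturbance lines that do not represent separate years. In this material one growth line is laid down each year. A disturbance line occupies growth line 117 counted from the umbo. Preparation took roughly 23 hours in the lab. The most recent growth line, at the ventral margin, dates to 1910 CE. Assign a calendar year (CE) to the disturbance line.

1651 CE

389 − 117 = 272 growth lines lie beyond the disturbance line toward the ventral margin.
Excluding 13 false growth lines: 272 − 13 = 259.
1910 − 259 = 1651 CE.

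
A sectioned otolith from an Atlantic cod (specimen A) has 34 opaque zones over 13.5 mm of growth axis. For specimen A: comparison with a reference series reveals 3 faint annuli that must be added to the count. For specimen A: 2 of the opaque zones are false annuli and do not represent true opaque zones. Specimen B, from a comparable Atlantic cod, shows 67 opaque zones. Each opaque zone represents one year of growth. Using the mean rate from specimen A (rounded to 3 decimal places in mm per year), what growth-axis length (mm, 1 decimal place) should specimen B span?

Specimen A: adjusted count: 34 − 2 + 3 = 35 opaque zones.
A: Mean rate = 13.5 mm / 35 years ≈ 0.386 mm per year.
For B, 0.386 mm/year × 67 years = 25.9 mm.

25.9 mm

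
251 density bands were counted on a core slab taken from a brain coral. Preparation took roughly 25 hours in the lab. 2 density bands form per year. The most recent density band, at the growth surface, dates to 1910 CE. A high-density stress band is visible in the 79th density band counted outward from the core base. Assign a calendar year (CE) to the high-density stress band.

1824 CE

The high-density stress band sits at density band 79 from the core base, so 251 − 79 = 172 density bands formed after it.
Dividing by 2 density bands per year: 172 / 2 = 86 years.
1910 − 86 = 1824 CE.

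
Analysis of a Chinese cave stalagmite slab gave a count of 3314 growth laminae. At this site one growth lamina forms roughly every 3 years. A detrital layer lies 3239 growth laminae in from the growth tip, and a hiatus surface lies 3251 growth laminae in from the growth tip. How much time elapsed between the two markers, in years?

36 years

Separation: 3251 − 3239 = 12 growth laminae.
At 3 years per growth lamina, 12 × 3 = 36 years.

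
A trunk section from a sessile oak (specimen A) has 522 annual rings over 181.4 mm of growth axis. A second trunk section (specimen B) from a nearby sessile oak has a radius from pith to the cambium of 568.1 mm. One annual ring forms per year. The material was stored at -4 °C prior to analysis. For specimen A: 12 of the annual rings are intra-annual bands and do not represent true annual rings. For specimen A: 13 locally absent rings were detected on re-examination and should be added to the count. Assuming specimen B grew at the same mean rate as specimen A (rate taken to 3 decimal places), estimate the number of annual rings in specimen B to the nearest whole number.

Specimen A: after corrections the count is 522 − 12 + 13 = 523 annual rings.
A: Extension rate ≈ 181.4 / 523 = 0.347 mm/yr.
Specimen B: 568.1 mm / 0.347 mm per year = 1637.18 years ≈ 1637 annual rings.

1637 annual rings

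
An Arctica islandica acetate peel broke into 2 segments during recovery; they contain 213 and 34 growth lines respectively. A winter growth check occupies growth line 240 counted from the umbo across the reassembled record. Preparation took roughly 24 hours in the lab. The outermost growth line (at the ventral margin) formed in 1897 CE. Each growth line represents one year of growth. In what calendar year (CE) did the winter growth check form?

1890 CE

Total growth lines = 213 + 34 = 247.
The winter growth check sits at growth line 240 from the umbo, so 247 − 240 = 7 growth lines formed after it.
1897 − 7 = 1890 CE.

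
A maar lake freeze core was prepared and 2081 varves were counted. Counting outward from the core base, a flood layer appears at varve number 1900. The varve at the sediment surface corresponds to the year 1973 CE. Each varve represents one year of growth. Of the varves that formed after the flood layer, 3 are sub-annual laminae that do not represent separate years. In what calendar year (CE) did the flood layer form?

2081 − 1900 = 181 varves lie beyond the flood layer toward the sediment surface.
Removing the 3 false varves leaves 181 − 3 = 178 true varves beyond the flood layer.
Counting back 178 years from 1973 CE places the flood layer in 1973 − 178 = 1795 CE.

1795 CE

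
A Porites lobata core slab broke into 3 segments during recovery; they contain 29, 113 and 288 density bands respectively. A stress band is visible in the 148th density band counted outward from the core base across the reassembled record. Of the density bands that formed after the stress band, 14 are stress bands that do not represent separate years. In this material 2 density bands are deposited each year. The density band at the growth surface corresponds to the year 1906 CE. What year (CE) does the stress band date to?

Total density bands = 29 + 113 + 288 = 430.
Between density band 148 and the growth surface there are 430 − 148 = 282 density bands.
282 − 14 false = 268 true density bands after the stress band.
268 density bands at 2 per year is 268 / 2 = 134 years.
Counting back 134 years from 1906 CE places the stress band in 1906 − 134 = 1772 CE.

1772 CE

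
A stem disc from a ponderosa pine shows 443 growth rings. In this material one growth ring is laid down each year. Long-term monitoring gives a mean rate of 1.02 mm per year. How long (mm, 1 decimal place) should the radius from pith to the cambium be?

451.9 mm

The record spans 443 years at 1.02 mm per year.
Length ≈ 1.02 × 443 = 451.9 mm.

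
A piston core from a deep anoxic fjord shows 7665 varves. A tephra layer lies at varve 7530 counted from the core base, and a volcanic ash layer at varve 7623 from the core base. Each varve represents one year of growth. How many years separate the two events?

93 yr

7623 − 7530 = 93 varves lie between the two events.
That is 93 years at one varve per year.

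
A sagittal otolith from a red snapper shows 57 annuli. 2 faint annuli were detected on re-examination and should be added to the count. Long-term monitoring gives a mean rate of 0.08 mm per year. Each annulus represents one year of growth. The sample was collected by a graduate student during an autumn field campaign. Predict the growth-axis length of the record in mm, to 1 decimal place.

Correcting the raw count gives 57 + 2 = 59 true annuli.
Length ≈ 0.08 × 59 = 4.7 mm.

4.7 mm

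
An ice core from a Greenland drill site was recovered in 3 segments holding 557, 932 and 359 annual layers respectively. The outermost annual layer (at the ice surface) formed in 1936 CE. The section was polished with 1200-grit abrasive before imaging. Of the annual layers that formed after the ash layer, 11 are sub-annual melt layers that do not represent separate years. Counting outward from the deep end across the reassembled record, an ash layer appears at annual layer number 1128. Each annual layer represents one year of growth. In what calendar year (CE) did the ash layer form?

Total annual layers = 557 + 932 + 359 = 1848.
1848 − 1128 = 720 annual layers lie beyond the ash layer toward the ice surface.
Removing the 11 false annual layers leaves 720 − 11 = 709 true annual layers beyond the ash layer.
1936 − 709 = 1227 CE.

1227 CE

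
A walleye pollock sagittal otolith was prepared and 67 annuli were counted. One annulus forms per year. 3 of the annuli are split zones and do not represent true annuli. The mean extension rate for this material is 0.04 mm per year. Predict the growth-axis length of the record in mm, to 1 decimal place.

2.6 mm

True annulus count = 67 − 3 = 64.
64 years at 0.04 mm/year gives 0.04 × 64 = 2.6 mm.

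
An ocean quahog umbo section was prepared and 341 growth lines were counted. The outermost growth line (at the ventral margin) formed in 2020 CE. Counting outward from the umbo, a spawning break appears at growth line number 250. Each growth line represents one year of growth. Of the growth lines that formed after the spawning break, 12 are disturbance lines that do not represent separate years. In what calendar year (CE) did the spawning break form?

1941 CE

The spawning break sits at growth line 250 from the umbo, so 341 − 250 = 91 growth lines formed after it.
Excluding 12 false growth lines: 91 − 12 = 79.
2020 − 79 = 1941 CE.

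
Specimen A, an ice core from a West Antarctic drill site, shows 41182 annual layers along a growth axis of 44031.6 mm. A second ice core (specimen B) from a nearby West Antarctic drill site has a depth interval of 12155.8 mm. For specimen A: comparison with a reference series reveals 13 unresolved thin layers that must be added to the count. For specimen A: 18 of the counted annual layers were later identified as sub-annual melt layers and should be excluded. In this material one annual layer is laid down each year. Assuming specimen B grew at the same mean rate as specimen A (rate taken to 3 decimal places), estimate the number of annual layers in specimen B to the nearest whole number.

Specimen A: adjusted count: 41182 − 18 + 13 = 41177 annual layers.
A: Extension rate ≈ 44031.6 / 41177 = 1.069 mm/yr.
For B, 12155.8 / 1.069 = 11371.19 years ≈ 11371 annual layers.

11371 annual layers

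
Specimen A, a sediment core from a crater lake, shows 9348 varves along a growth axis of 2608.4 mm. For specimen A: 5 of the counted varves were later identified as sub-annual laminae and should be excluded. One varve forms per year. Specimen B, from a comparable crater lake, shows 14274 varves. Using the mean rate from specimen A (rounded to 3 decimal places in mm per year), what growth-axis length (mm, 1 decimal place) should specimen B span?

Specimen A: after corrections the count is 9348 − 5 = 9343 varves.
A: 2608.4 mm over 9343 years gives 2608.4 / 9343 ≈ 0.279 mm/year.
B's length ≈ 0.279 × 14274 = 3982.4 mm.

3982.4 mm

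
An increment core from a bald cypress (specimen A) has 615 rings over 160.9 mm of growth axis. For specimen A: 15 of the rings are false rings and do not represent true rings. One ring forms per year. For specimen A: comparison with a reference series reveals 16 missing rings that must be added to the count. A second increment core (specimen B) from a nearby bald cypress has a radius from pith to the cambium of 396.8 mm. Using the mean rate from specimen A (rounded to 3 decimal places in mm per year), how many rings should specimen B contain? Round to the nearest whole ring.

Specimen A: after corrections the count is 615 − 15 + 16 = 616 rings.
A: Extension rate ≈ 160.9 / 616 = 0.261 mm/year.
B spans 396.8 / 0.261 = 1520.31 years ≈ 1520 rings.

1520 rings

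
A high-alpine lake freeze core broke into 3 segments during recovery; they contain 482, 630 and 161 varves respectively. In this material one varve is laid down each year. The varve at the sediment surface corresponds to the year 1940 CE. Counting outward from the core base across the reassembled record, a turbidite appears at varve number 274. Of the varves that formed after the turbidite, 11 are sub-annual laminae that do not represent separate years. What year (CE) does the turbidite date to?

Total varves = 482 + 630 + 161 = 1273.
Between varve 274 and the sediment surface there are 1273 − 274 = 999 varves.
Excluding 11 false varves: 999 − 11 = 988.
Counting back 988 years from 1940 CE places the turbidite in 1940 − 988 = 952 CE.

952 CE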